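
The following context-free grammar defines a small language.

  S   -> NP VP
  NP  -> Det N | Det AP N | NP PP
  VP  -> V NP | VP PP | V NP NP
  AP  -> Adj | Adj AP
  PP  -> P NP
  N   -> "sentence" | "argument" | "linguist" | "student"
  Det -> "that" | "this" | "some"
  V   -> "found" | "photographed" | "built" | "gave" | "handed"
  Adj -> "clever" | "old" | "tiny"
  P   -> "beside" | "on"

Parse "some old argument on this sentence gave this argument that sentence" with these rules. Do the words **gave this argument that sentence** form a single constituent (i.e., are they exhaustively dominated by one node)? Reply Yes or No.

Yes

[S [NP [NP [Det some] [AP [Adj old]] [N argument]] [PP [P on] [NP [Det this] [N sentence]]]] [VP [V gave] [NP [Det this] [N argument]] [NP [Det that] [N sentence]]]]
The words 'gave this argument that sentence' are exhaustively dominated by a single VP node (built by VP → V NP NP), so they form a constituent.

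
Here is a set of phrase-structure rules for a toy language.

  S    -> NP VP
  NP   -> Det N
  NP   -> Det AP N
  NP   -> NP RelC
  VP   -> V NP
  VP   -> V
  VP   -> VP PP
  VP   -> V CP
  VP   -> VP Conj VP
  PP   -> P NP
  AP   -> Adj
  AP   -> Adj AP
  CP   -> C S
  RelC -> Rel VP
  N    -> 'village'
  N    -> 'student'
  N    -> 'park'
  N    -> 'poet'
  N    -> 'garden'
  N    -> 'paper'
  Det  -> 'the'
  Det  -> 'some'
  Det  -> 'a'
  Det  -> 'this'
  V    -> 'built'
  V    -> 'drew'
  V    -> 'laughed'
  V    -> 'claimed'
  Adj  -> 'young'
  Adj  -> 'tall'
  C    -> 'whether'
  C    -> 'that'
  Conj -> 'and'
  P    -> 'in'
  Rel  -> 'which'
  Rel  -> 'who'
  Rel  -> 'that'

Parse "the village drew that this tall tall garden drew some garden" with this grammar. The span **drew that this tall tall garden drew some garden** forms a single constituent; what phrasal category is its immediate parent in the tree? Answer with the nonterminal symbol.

S

S
  NP
    Det: the
    N: village
  VP
    V: drew
    CP
      C: that
      S
        NP
          Det: this
          AP
            Adj: tall
            AP
              Adj: tall
          N: garden
        VP
          V: drew
          NP
            Det: some
            N: garden
The span 'drew that this tall tall garden drew some garden' is the VP node built by VP → V CP.
Its mother is the S built by S → NP VP.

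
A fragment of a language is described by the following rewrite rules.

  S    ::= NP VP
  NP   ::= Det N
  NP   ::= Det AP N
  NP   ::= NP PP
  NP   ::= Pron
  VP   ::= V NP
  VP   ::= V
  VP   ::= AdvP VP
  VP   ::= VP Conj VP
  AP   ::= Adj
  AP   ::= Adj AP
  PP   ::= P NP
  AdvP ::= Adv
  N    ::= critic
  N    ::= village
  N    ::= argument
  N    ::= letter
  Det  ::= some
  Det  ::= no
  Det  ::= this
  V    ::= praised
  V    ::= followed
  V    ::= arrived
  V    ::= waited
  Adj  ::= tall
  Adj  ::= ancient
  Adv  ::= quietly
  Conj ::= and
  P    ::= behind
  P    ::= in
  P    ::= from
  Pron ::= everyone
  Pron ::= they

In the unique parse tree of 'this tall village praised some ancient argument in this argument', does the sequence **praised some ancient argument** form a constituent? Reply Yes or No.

[S [NP [Det this] [AP [Adj tall]] [N village]] [VP [V praised] [NP [NP [Det some] [AP [Adj ancient]] [N argument]] [PP [P in] [NP [Det this] [N argument]]]]]]
The smallest constituent containing 'praised some ancient argument' is the VP spanning 'praised some ancient argument in this argument'; no single node in the tree dominates exactly the given words.

No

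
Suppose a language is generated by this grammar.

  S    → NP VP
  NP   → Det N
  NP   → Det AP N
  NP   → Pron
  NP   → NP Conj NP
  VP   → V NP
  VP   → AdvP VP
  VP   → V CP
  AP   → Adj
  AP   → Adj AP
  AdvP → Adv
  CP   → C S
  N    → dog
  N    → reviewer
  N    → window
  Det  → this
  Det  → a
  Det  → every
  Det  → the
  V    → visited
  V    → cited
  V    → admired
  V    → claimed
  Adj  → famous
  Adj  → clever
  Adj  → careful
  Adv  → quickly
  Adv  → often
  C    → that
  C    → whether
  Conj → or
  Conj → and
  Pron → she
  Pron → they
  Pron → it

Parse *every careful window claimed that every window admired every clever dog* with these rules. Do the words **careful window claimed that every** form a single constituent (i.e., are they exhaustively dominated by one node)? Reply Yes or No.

No

[S [NP [Det every] [AP [Adj careful]] [N window]] [VP [V claimed] [CP [C that] [S [NP [Det every] [N window]] [VP [V admired] [NP [Det every] [AP [Adj clever]] [N dog]]]]]]]
The smallest constituent containing 'careful window claimed that every' is the S spanning 'every careful window claimed that every window admired every clever dog'; no single node in the tree dominates exactly the given words.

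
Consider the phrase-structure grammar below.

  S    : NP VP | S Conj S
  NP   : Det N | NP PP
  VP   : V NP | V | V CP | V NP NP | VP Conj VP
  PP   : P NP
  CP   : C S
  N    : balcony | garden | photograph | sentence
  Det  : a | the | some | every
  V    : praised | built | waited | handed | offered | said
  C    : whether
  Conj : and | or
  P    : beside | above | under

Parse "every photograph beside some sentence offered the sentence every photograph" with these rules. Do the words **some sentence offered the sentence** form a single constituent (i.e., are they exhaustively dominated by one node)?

[S [NP [NP [Det every] [N photograph]] [PP [P beside] [NP [Det some] [N sentence]]]] [VP [V offered] [NP [Det the] [N sentence]] [NP [Det every] [N photograph]]]]
The smallest constituent containing 'some sentence offered the sentence' is the S spanning 'every photograph beside some sentence offered the sentence every photograph'; no single node in the tree dominates exactly the given words.

No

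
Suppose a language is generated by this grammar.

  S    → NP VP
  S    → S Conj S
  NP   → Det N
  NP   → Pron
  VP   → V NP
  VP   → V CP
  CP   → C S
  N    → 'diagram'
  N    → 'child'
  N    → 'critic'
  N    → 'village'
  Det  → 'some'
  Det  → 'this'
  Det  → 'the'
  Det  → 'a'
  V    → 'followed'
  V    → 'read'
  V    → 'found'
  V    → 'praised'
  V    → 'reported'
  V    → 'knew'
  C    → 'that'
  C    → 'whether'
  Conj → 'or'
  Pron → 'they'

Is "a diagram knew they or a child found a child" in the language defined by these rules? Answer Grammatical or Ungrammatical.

Grammatical

[S [S [NP [Det a] [N diagram]] [VP [V knew] [NP [Pron they]]]] [Conj or] [S [NP [Det a] [N child]] [VP [V found] [NP [Det a] [N child]]]]]
Every word is introduced by a lexical rule and the phrasal rules combine the resulting categories into a single S.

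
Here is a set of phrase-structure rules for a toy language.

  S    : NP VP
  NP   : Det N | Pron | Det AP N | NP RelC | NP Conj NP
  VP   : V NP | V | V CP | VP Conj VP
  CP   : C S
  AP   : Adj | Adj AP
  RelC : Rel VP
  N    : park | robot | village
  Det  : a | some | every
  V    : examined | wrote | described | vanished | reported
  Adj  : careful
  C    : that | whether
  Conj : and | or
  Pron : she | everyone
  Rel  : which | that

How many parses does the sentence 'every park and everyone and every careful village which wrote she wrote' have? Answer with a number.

5

Two of the 5 distinct bracketings:
[S [NP [NP [NP [Det every] [N park]] [Conj and] [NP [NP [Pron everyone]] [Conj and] [NP [Det every] [AP [Adj careful]] [N village]]]] [RelC [Rel which] [VP [V wrote] [NP [Pron she]]]]] [VP [V wrote]]]
[S [NP [NP [NP [NP [Det every] [N park]] [Conj and] [NP [Pron everyone]]] [Conj and] [NP [Det every] [AP [Adj careful]] [N village]]] [RelC [Rel which] [VP [V wrote] [NP [Pron she]]]]] [VP [V wrote]]]
The trees differ in how a recursive rule is bracketed over the same span.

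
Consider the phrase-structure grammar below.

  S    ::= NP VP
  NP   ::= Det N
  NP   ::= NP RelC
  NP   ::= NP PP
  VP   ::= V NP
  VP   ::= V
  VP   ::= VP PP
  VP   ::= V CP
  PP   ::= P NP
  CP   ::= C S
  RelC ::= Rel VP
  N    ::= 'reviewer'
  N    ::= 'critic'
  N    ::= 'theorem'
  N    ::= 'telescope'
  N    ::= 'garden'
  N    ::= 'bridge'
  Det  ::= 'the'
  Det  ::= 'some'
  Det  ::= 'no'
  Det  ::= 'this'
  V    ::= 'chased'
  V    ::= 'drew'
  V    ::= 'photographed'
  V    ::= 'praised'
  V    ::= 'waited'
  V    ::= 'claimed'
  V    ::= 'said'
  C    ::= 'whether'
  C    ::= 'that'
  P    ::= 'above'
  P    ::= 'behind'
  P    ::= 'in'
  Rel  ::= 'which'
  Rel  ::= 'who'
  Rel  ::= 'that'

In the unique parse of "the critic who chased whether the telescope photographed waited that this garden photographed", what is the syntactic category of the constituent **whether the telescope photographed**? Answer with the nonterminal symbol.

CP

[S [NP [NP [Det the] [N critic]] [RelC [Rel who] [VP [V chased] [CP [C whether] [S [NP [Det the] [N telescope]] [VP [V photographed]]]]]]] [VP [V waited] [CP [C that] [S [NP [Det this] [N garden]] [VP [V photographed]]]]]]
The span 'whether the telescope photographed' is the CP node built by CP → C S.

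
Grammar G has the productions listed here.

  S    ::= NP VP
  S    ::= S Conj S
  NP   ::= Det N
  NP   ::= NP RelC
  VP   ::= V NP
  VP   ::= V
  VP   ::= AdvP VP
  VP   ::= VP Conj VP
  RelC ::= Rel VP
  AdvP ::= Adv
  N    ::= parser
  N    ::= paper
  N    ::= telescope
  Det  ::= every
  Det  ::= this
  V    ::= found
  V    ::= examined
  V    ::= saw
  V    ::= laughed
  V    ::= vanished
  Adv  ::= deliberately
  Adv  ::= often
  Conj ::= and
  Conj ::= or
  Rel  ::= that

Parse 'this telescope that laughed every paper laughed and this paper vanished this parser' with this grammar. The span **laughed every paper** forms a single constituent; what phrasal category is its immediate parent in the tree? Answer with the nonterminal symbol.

[S [S [NP [NP [Det this] [N telescope]] [RelC [Rel that] [VP [V laughed] [NP [Det every] [N paper]]]]] [VP [V laughed]]] [Conj and] [S [NP [Det this] [N paper]] [VP [V vanished] [NP [Det this] [N parser]]]]]
The span 'laughed every paper' is the VP node built by VP → V NP.
Its mother is the RelC built by RelC → Rel VP.

RelC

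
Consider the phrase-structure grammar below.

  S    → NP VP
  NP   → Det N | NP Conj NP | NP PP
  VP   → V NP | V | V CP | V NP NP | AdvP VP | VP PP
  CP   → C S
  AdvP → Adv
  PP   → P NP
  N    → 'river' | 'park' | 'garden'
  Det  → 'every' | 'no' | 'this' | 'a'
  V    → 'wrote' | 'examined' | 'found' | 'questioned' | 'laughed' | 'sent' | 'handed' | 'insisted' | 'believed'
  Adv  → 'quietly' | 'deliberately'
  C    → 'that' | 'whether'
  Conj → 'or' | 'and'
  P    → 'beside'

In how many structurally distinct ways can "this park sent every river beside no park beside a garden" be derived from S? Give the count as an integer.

5

Two of the 5 distinct bracketings:
[S [NP [Det this] [N park]] [VP [V sent] [NP [NP [Det every] [N river]] [PP [P beside] [NP [NP [Det no] [N park]] [PP [P beside] [NP [Det a] [N garden]]]]]]]]
[S [NP [Det this] [N park]] [VP [V sent] [NP [NP [NP [Det every] [N river]] [PP [P beside] [NP [Det no] [N park]]]] [PP [P beside] [NP [Det a] [N garden]]]]]]
The trees differ in how a recursive rule is bracketed over the same span.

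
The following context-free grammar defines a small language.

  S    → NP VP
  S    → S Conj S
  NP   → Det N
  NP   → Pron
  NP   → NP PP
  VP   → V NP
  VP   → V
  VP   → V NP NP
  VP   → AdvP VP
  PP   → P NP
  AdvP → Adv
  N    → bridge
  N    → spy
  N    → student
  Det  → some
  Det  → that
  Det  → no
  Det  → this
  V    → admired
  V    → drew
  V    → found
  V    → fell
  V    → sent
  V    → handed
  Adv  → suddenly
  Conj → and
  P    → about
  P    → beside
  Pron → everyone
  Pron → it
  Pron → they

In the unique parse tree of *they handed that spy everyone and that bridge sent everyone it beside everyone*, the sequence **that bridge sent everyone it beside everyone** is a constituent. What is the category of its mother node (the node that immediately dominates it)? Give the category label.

S
  S
    NP
      Pron: they
    VP
      V: handed
      NP
        Det: that
        N: spy
      NP
        Pron: everyone
  Conj: and
  S
    NP
      Det: that
      N: bridge
    VP
      V: sent
      NP
        Pron: everyone
      NP
        NP
          Pron: it
        PP
          P: beside
          NP
            Pron: everyone
The span 'that bridge sent everyone it beside everyone' is the S node built by S → NP VP.
Its mother is the S built by S → S Conj S.

S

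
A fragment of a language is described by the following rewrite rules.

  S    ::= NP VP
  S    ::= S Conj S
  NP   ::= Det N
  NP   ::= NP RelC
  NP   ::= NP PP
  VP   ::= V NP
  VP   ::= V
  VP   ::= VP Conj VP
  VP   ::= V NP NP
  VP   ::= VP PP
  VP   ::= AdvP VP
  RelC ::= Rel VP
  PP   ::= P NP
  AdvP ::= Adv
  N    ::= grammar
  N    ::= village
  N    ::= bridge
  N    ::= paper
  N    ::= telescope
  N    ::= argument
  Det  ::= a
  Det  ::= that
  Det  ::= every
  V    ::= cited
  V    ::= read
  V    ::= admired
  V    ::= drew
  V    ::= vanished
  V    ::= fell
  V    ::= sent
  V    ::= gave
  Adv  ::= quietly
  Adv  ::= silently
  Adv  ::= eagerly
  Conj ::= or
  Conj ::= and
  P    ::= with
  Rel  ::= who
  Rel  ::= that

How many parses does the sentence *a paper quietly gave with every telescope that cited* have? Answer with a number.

2

The two bracketings:
[S [NP [Det a] [N paper]] [VP [VP [AdvP [Adv quietly]] [VP [V gave]]] [PP [P with] [NP [NP [Det every] [N telescope]] [RelC [Rel that] [VP [V cited]]]]]]]
[S [NP [Det a] [N paper]] [VP [AdvP [Adv quietly]] [VP [VP [V gave]] [PP [P with] [NP [NP [Det every] [N telescope]] [RelC [Rel that] [VP [V cited]]]]]]]]
The trees differ in how a recursive rule is bracketed over the same span.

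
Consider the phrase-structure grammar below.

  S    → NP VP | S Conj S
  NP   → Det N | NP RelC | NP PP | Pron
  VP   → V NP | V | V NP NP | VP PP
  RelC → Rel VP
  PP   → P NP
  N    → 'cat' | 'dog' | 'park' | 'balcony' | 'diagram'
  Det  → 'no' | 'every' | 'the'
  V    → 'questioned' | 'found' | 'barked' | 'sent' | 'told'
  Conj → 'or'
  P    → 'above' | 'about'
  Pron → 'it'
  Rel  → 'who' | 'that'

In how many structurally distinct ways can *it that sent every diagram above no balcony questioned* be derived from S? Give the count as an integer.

Two of the 3 distinct bracketings:
[S [NP [NP [Pron it]] [RelC [Rel that] [VP [V sent] [NP [NP [Det every] [N diagram]] [PP [P above] [NP [Det no] [N balcony]]]]]]] [VP [V questioned]]]
[S [NP [NP [Pron it]] [RelC [Rel that] [VP [VP [V sent] [NP [Det every] [N diagram]]] [PP [P above] [NP [Det no] [N balcony]]]]]] [VP [V questioned]]]
The difference turns on whether NP → NP PP is used at the relevant span, versus an alternative expansion of NP.

3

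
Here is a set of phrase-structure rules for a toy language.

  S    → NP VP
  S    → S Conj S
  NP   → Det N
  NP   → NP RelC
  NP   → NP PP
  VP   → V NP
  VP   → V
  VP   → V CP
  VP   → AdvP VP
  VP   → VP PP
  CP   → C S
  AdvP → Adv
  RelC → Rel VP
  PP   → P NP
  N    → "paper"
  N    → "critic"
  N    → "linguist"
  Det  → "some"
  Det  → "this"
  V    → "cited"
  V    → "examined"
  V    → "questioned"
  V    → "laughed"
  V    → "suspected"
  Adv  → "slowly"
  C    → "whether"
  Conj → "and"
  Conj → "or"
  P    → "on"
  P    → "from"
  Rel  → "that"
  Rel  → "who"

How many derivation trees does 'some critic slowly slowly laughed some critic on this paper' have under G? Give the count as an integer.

Two of the 4 distinct bracketings:
[S [NP [Det some] [N critic]] [VP [AdvP [Adv slowly]] [VP [AdvP [Adv slowly]] [VP [V laughed] [NP [NP [Det some] [N critic]] [PP [P on] [NP [Det this] [N paper]]]]]]]]
[S [NP [Det some] [N critic]] [VP [AdvP [Adv slowly]] [VP [AdvP [Adv slowly]] [VP [VP [V laughed] [NP [Det some] [N critic]]] [PP [P on] [NP [Det this] [N paper]]]]]]]
The difference turns on whether NP → NP PP is used at the relevant span, versus an alternative expansion of NP.

4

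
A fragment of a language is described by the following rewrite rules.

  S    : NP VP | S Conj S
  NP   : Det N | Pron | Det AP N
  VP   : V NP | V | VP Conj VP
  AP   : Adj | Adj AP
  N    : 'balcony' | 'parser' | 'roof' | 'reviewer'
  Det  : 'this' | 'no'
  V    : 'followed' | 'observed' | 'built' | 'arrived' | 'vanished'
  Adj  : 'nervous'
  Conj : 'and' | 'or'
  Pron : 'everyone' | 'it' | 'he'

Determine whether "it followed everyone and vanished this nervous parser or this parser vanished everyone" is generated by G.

Grammatical

[S [S [NP [Pron it]] [VP [VP [V followed] [NP [Pron everyone]]] [Conj and] [VP [V vanished] [NP [Det this] [AP [Adj nervous]] [N parser]]]]] [Conj or] [S [NP [Det this] [N parser]] [VP [V vanished] [NP [Pron everyone]]]]]
The bracketing above is licensed at every node by one of the given productions, with S at the root.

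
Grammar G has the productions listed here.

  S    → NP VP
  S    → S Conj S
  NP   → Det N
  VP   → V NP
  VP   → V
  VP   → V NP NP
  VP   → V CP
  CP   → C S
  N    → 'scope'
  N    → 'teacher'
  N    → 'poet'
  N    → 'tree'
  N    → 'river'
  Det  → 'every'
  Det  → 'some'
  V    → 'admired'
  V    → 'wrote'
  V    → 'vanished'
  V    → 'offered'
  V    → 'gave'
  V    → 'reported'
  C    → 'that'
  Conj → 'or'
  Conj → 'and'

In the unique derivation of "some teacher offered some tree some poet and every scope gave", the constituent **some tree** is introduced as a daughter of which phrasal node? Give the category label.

[S [S [NP [Det some] [N teacher]] [VP [V offered] [NP [Det some] [N tree]] [NP [Det some] [N poet]]]] [Conj and] [S [NP [Det every] [N scope]] [VP [V gave]]]]
The span 'some tree' is the NP node built by NP → Det N.
Its mother is the VP built by VP → V NP NP.

VP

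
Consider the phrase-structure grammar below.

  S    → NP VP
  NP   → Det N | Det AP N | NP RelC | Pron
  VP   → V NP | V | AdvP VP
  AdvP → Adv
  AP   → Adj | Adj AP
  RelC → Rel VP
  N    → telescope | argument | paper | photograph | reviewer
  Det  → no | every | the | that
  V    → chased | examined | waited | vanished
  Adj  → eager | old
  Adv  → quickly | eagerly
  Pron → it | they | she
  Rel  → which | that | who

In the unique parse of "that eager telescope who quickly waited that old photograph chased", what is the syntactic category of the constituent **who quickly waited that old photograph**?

S
  NP
    NP
      Det: that
      AP
        Adj: eager
      N: telescope
    RelC
      Rel: who
      VP
        AdvP
          Adv: quickly
        VP
          V: waited
          NP
            Det: that
            AP
              Adj: old
            N: photograph
  VP
    V: chased
The span 'who quickly waited that old photograph' is the RelC node built by RelC → Rel VP.

RelC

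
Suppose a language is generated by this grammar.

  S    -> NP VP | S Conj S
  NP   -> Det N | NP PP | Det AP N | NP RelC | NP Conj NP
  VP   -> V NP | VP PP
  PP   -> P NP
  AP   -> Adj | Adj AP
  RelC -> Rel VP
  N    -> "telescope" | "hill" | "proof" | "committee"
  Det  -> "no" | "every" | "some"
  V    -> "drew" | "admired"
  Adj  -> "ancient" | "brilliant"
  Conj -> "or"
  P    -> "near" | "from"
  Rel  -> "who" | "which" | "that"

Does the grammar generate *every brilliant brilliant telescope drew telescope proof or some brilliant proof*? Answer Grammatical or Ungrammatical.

A V word can never sit immediately before an N word in any string this grammar generates, so the substring 'drew telescope' rules out a derivation.

Ungrammatical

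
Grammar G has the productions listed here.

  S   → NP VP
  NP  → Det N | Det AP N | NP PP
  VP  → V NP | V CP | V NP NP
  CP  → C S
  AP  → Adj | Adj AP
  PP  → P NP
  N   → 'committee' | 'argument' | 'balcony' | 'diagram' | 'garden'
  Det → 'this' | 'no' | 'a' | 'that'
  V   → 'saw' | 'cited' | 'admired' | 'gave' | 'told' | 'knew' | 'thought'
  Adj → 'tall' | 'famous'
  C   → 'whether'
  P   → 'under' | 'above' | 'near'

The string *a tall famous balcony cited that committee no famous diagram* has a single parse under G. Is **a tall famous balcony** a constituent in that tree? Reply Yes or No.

[S [NP [Det a] [AP [Adj tall] [AP [Adj famous]]] [N balcony]] [VP [V cited] [NP [Det that] [N committee]] [NP [Det no] [AP [Adj famous]] [N diagram]]]]
The words 'a tall famous balcony' are exhaustively dominated by a single NP node (built by NP → Det AP N), so they form a constituent.

Yes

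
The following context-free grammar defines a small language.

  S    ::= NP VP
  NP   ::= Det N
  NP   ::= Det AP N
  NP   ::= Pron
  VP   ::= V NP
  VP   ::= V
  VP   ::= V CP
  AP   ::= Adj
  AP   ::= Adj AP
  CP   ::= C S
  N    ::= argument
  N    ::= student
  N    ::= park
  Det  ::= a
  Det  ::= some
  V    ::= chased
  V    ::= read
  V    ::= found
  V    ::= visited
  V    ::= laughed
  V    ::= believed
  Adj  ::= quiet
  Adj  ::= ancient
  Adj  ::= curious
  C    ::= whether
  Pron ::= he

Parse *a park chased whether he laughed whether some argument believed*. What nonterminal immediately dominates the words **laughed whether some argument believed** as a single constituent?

S
  NP
    Det: a
    N: park
  VP
    V: chased
    CP
      C: whether
      S
        NP
          Pron: he
        VP
          V: laughed
          CP
            C: whether
            S
              NP
                Det: some
                N: argument
              VP
                V: believed
The span 'laughed whether some argument believed' is the VP node built by VP → V CP.

VP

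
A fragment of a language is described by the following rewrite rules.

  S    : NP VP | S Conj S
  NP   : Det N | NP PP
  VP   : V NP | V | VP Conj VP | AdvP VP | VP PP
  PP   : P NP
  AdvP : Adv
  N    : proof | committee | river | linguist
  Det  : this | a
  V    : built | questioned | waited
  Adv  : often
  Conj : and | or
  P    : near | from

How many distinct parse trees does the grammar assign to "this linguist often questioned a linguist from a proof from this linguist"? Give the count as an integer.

Two of the 9 distinct bracketings:
[S [NP [Det this] [N linguist]] [VP [AdvP [Adv often]] [VP [V questioned] [NP [NP [Det a] [N linguist]] [PP [P from] [NP [NP [Det a] [N proof]] [PP [P from] [NP [Det this] [N linguist]]]]]]]]]
[S [NP [Det this] [N linguist]] [VP [AdvP [Adv often]] [VP [V questioned] [NP [NP [NP [Det a] [N linguist]] [PP [P from] [NP [Det a] [N proof]]]] [PP [P from] [NP [Det this] [N linguist]]]]]]]
The trees differ in how a recursive rule is bracketed over the same span.

9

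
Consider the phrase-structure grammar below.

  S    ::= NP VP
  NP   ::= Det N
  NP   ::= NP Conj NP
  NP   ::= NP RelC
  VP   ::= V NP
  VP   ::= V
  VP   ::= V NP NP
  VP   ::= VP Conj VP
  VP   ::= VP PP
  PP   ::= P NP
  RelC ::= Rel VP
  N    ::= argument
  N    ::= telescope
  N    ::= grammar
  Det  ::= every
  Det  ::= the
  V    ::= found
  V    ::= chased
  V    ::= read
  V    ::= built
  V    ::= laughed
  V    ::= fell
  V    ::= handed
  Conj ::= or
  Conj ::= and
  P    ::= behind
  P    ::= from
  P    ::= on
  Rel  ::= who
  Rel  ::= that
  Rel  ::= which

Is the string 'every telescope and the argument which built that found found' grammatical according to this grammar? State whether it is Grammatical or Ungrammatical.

Grammatical

[S [NP [NP [Det every] [N telescope]] [Conj and] [NP [NP [NP [Det the] [N argument]] [RelC [Rel which] [VP [V built]]]] [RelC [Rel that] [VP [V found]]]]] [VP [V found]]]
Every word is introduced by a lexical rule and the phrasal rules combine the resulting categories into a single S.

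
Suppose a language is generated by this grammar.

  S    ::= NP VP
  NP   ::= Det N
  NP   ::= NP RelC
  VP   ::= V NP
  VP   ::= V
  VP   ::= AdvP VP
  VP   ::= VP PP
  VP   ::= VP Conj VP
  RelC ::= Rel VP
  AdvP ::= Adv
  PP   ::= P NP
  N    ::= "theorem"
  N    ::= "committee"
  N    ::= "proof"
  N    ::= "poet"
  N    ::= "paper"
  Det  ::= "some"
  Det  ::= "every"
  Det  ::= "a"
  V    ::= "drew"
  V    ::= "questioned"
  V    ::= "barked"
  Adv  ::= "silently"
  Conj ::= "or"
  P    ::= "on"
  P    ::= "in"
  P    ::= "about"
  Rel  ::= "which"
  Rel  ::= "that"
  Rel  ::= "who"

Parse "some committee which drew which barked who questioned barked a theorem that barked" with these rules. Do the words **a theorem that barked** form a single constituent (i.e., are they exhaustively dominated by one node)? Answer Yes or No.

Yes

[S [NP [NP [NP [NP [Det some] [N committee]] [RelC [Rel which] [VP [V drew]]]] [RelC [Rel which] [VP [V barked]]]] [RelC [Rel who] [VP [V questioned]]]] [VP [V barked] [NP [NP [Det a] [N theorem]] [RelC [Rel that] [VP [V barked]]]]]]
The words 'a theorem that barked' are exhaustively dominated by a single NP node (built by NP → NP RelC), so they form a constituent.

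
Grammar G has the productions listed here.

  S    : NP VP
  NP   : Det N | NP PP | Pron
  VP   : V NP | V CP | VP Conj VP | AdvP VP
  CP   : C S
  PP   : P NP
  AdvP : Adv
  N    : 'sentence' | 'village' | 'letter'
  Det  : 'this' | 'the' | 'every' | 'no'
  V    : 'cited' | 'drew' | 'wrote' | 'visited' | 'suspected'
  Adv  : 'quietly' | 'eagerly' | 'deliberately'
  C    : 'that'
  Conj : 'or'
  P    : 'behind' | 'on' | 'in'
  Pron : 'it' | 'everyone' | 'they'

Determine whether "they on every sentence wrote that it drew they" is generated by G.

Grammatical

[S [NP [NP [Pron they]] [PP [P on] [NP [Det every] [N sentence]]]] [VP [V wrote] [CP [C that] [S [NP [Pron it]] [VP [V drew] [NP [Pron they]]]]]]]
The bracketing above is licensed at every node by one of the given productions, with S at the root.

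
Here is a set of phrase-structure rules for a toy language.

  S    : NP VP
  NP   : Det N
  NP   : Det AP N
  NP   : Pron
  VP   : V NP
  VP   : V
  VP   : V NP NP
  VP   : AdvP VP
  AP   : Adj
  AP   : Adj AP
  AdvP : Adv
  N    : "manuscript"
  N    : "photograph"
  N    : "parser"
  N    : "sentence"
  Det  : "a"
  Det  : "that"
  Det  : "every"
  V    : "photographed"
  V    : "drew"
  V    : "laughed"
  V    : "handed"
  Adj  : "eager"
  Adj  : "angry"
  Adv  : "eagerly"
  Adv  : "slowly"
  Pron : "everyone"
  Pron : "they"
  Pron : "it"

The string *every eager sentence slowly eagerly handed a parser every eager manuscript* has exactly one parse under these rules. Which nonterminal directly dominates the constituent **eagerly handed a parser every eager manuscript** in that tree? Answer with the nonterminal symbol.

[S [NP [Det every] [AP [Adj eager]] [N sentence]] [VP [AdvP [Adv slowly]] [VP [AdvP [Adv eagerly]] [VP [V handed] [NP [Det a] [N parser]] [NP [Det every] [AP [Adj eager]] [N manuscript]]]]]]
The span 'eagerly handed a parser every eager manuscript' is the VP node built by VP → AdvP VP.
Its mother is the VP built by VP → AdvP VP.

VP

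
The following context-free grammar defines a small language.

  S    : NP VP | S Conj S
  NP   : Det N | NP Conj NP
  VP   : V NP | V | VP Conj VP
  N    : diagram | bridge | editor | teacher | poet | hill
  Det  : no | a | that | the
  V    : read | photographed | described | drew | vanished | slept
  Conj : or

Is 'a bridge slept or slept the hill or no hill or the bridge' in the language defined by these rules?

[S [NP [Det a] [N bridge]] [VP [VP [V slept]] [Conj or] [VP [V slept] [NP [NP [Det the] [N hill]] [Conj or] [NP [NP [Det no] [N hill]] [Conj or] [NP [Det the] [N bridge]]]]]]]
Every word is introduced by a lexical rule and the phrasal rules combine the resulting categories into a single S.

Grammatical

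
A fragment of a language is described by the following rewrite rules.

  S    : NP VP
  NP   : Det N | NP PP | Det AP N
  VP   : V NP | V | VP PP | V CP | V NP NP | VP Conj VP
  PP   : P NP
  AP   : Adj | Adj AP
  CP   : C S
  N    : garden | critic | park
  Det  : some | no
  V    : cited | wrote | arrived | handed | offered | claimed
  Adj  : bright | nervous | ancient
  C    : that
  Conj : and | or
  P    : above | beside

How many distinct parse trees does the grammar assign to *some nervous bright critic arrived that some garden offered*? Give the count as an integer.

1

[S [NP [Det some] [AP [Adj nervous] [AP [Adj bright]]] [N critic]] [VP [V arrived] [CP [C that] [S [NP [Det some] [N garden]] [VP [V offered]]]]]]
No rule offers an alternative attachment or grouping for any span, so this is the only derivation.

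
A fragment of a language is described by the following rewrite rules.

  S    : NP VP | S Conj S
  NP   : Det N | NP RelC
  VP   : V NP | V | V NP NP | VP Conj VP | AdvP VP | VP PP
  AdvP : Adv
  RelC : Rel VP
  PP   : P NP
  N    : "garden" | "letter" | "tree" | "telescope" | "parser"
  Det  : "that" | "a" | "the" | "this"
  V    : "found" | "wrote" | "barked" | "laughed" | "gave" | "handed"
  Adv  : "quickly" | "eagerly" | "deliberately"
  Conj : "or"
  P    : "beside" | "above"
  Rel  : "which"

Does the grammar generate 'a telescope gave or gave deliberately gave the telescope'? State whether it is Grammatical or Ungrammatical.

Ungrammatical

For S → NP VP, the only prefix that parses as NP is 'a telescope', but the remainder 'gave or gave deliberately gave the telescope' is not a VP under these rules. The alternative S rule S → S Conj S likewise has no satisfying split.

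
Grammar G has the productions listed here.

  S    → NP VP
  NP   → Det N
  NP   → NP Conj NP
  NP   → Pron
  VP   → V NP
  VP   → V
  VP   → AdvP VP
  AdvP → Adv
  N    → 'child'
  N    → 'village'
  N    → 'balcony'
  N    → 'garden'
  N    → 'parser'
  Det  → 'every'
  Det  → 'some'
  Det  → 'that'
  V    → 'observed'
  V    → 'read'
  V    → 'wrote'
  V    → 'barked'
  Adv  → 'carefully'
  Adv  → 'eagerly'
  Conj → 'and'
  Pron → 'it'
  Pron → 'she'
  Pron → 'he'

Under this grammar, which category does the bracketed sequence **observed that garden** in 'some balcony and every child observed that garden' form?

VP

S
  NP
    NP
      Det: some
      N: balcony
    Conj: and
    NP
      Det: every
      N: child
  VP
    V: observed
    NP
      Det: that
      N: garden
The span 'observed that garden' is the VP node built by VP → V NP.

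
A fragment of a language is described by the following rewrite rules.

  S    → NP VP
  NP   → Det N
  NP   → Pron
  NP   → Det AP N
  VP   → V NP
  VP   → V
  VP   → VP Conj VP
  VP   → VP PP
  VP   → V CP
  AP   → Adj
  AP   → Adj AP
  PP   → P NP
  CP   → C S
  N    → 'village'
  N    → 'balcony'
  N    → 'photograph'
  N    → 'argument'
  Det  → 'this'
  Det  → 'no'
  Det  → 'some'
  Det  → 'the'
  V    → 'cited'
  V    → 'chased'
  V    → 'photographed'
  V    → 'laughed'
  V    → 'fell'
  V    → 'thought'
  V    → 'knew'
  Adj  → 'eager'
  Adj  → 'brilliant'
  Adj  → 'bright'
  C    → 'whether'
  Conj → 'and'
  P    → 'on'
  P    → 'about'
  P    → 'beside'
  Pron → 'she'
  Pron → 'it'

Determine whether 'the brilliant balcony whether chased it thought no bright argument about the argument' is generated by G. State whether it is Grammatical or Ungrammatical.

Ungrammatical

An N word can never sit immediately before a C word in any string this grammar generates, so the substring 'balcony whether' rules out a derivation.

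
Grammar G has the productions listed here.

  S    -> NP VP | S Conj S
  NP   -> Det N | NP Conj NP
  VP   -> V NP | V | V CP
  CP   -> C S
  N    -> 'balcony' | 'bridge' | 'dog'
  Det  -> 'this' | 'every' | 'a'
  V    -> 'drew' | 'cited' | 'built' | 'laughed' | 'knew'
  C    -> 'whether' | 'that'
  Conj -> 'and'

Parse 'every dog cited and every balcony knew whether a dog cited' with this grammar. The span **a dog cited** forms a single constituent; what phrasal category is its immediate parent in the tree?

[S [S [NP [Det every] [N dog]] [VP [V cited]]] [Conj and] [S [NP [Det every] [N balcony]] [VP [V knew] [CP [C whether] [S [NP [Det a] [N dog]] [VP [V cited]]]]]]]
The span 'a dog cited' is the S node built by S → NP VP.
Its mother is the CP built by CP → C S.

CP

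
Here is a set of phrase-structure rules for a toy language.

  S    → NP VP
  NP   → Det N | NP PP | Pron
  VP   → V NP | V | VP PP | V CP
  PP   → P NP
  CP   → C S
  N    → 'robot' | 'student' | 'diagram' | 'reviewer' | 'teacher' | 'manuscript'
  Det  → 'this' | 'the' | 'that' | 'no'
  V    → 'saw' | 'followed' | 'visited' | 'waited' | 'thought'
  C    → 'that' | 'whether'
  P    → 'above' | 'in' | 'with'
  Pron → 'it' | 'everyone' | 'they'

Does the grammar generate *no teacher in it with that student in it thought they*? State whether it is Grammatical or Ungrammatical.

Grammatical

[S [NP [NP [Det no] [N teacher]] [PP [P in] [NP [NP [Pron it]] [PP [P with] [NP [NP [Det that] [N student]] [PP [P in] [NP [Pron it]]]]]]]] [VP [V thought] [NP [Pron they]]]]
Every word is introduced by a lexical rule and the phrasal rules combine the resulting categories into a single S.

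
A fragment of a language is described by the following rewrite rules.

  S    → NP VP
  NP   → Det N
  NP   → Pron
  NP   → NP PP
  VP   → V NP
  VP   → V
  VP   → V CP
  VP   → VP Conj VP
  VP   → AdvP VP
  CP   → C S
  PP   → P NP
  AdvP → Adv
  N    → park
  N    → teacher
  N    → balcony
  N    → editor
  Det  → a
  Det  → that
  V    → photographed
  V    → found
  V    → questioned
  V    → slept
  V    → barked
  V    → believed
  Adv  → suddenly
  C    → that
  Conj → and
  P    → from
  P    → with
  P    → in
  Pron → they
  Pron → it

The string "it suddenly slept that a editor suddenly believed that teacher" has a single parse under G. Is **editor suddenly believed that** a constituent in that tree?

No

[S [NP [Pron it]] [VP [AdvP [Adv suddenly]] [VP [V slept] [CP [C that] [S [NP [Det a] [N editor]] [VP [AdvP [Adv suddenly]] [VP [V believed] [NP [Det that] [N teacher]]]]]]]]]
The smallest constituent containing 'editor suddenly believed that' is the S spanning 'a editor suddenly believed that teacher'; no single node in the tree dominates exactly the given words.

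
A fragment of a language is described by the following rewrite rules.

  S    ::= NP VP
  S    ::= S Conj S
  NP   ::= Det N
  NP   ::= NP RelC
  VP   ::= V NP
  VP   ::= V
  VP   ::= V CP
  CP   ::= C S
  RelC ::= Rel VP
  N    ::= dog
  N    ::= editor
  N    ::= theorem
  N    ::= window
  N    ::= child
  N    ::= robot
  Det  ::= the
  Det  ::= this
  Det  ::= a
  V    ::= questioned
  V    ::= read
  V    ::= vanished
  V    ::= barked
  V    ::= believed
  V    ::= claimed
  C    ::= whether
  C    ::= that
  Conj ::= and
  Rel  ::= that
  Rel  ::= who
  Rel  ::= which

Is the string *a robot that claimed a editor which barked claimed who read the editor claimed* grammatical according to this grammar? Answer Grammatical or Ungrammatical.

For S → NP VP, every NP-prefix leaves a non-VP remainder: after 'a robot' the remainder is not a VP; after 'a robot that claimed' the remainder is not a VP; after 'a robot that claimed a editor' the remainder is not a VP (and 1 more). The alternative S rule S → S Conj S likewise has no satisfying split.

Ungrammatical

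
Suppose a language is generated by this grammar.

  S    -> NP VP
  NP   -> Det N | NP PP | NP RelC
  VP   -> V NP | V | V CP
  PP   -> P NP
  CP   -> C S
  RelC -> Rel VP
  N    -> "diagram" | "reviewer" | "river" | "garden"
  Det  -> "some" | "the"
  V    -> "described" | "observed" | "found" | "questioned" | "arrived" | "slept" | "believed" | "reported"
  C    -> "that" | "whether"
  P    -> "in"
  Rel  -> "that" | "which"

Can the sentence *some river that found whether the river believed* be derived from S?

Ungrammatical

For S → NP VP, every NP-prefix leaves a non-VP remainder: after 'some river' the remainder is not a VP; after 'some river that found' the remainder is not a VP.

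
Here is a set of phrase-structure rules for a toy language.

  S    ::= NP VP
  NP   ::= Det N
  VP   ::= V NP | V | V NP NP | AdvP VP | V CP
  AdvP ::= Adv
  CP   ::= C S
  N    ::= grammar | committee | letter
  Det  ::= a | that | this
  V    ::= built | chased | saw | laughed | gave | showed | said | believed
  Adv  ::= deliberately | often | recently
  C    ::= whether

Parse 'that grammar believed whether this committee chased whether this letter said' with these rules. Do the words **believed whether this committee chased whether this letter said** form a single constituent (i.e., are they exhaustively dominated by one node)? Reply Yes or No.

Yes

[S [NP [Det that] [N grammar]] [VP [V believed] [CP [C whether] [S [NP [Det this] [N committee]] [VP [V chased] [CP [C whether] [S [NP [Det this] [N letter]] [VP [V said]]]]]]]]]
The words 'believed whether this committee chased whether this letter said' are exhaustively dominated by a single VP node (built by VP → V CP), so they form a constituent.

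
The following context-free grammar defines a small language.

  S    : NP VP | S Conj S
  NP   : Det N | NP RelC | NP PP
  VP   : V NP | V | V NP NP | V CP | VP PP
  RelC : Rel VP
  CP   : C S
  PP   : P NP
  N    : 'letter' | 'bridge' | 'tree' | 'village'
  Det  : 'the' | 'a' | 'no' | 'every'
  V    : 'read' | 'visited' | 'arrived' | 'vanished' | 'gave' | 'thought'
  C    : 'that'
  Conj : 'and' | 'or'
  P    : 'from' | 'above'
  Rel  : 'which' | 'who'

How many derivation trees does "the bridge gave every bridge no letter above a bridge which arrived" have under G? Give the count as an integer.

Two of the 3 distinct bracketings:
[S [NP [Det the] [N bridge]] [VP [V gave] [NP [Det every] [N bridge]] [NP [NP [NP [Det no] [N letter]] [PP [P above] [NP [Det a] [N bridge]]]] [RelC [Rel which] [VP [V arrived]]]]]]
[S [NP [Det the] [N bridge]] [VP [V gave] [NP [Det every] [N bridge]] [NP [NP [Det no] [N letter]] [PP [P above] [NP [NP [Det a] [N bridge]] [RelC [Rel which] [VP [V arrived]]]]]]]]
The trees differ in how a recursive rule is bracketed over the same span.

3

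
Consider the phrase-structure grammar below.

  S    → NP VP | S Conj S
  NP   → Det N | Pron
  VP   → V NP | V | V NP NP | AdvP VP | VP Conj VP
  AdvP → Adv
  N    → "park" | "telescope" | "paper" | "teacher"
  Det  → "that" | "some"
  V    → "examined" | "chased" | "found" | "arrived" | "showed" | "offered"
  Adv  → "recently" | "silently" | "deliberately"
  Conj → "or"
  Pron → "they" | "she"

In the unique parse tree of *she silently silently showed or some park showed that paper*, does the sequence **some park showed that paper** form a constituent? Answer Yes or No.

Yes

[S [S [NP [Pron she]] [VP [AdvP [Adv silently]] [VP [AdvP [Adv silently]] [VP [V showed]]]]] [Conj or] [S [NP [Det some] [N park]] [VP [V showed] [NP [Det that] [N paper]]]]]
The words 'some park showed that paper' are exhaustively dominated by a single S node (built by S → NP VP), so they form a constituent.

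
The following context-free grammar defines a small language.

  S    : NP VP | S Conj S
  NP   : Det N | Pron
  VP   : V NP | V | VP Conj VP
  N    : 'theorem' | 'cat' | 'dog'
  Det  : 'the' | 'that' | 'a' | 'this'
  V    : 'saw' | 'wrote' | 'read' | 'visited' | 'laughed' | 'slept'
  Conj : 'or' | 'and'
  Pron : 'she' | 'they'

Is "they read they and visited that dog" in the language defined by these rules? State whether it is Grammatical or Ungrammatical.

Grammatical

S
  NP
    Pron: they
  VP
    VP
      V: read
      NP
        Pron: they
    Conj: and
    VP
      V: visited
      NP
        Det: that
        N: dog
Each bracket corresponds to one application of a listed rule, so the string is derivable from S.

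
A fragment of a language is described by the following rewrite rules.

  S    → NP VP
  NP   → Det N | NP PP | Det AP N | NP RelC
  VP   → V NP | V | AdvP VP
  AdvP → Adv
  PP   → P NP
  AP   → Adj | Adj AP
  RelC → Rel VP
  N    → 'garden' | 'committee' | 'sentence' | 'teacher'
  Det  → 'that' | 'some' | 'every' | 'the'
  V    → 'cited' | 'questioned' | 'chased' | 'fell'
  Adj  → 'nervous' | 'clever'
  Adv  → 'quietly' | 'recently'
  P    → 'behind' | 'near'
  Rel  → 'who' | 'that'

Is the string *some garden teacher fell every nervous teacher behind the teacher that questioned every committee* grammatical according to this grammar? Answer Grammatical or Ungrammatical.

An N word can never sit immediately before an N word in any string this grammar generates, so the substring 'garden teacher' rules out a derivation.

Ungrammatical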